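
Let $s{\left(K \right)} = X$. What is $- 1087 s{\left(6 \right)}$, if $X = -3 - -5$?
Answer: $-2174$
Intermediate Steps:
$X = 2$ ($X = -3 + 5 = 2$)
$s{\left(K \right)} = 2$
$- 1087 s{\left(6 \right)} = \left(-1087\right) 2 = -2174$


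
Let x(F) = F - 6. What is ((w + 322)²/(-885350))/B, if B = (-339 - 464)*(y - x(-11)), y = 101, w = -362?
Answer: 16/838904539 ≈ 1.9073e-8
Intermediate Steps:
x(F) = -6 + F
B = -94754 (B = (-339 - 464)*(101 - (-6 - 11)) = -803*(101 - 1*(-17)) = -803*(101 + 17) = -803*118 = -94754)
((w + 322)²/(-885350))/B = ((-362 + 322)²/(-885350))/(-94754) = ((-40)²*(-1/885350))*(-1/94754) = (1600*(-1/885350))*(-1/94754) = -32/17707*(-1/94754) = 16/838904539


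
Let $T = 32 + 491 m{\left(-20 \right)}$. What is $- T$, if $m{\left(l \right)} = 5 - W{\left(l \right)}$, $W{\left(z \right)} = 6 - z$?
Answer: $10279$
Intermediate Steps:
$m{\left(l \right)} = -1 + l$ ($m{\left(l \right)} = 5 - \left(6 - l\right) = 5 + \left(-6 + l\right) = -1 + l$)
$T = -10279$ ($T = 32 + 491 \left(-1 - 20\right) = 32 + 491 \left(-21\right) = 32 - 10311 = -10279$)
$- T = \left(-1\right) \left(-10279\right) = 10279$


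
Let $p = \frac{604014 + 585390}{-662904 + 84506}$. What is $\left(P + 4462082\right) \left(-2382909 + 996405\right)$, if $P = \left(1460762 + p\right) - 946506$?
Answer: $- \frac{1995389142978954240}{289199} \approx -6.8997 \cdot 10^{12}$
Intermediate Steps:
$p = - \frac{594702}{289199}$ ($p = \frac{1189404}{-578398} = 1189404 \left(- \frac{1}{578398}\right) = - \frac{594702}{289199} \approx -2.0564$)
$P = \frac{148721726242}{289199}$ ($P = \left(1460762 - \frac{594702}{289199}\right) - 946506 = \frac{422450314936}{289199} - 946506 = \frac{148721726242}{289199} \approx 5.1425 \cdot 10^{5}$)
$\left(P + 4462082\right) \left(-2382909 + 996405\right) = \left(\frac{148721726242}{289199} + 4462082\right) \left(-2382909 + 996405\right) = \frac{1439151378560}{289199} \left(-1386504\right) = - \frac{1995389142978954240}{289199}$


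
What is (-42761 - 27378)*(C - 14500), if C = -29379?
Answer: 3077629181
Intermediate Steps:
(-42761 - 27378)*(C - 14500) = (-42761 - 27378)*(-29379 - 14500) = -70139*(-43879) = 3077629181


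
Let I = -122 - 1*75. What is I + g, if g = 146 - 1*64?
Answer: -115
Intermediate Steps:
I = -197 (I = -122 - 75 = -197)
g = 82 (g = 146 - 64 = 82)
I + g = -197 + 82 = -115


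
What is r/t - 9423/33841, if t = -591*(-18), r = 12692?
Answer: 164634049/180000279 ≈ 0.91463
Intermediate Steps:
t = 10638
r/t - 9423/33841 = 12692/10638 - 9423/33841 = 12692*(1/10638) - 9423*1/33841 = 6346/5319 - 9423/33841 = 164634049/180000279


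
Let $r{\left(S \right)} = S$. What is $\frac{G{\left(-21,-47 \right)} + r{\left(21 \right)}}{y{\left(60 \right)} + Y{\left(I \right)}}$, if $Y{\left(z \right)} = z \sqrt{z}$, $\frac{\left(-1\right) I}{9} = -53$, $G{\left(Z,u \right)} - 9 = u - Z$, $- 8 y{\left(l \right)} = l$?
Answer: $\frac{40}{144708369} + \frac{2544 \sqrt{53}}{48236123} \approx 0.00038423$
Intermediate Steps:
$y{\left(l \right)} = - \frac{l}{8}$
$G{\left(Z,u \right)} = 9 + u - Z$ ($G{\left(Z,u \right)} = 9 - \left(Z - u\right) = 9 + u - Z$)
$I = 477$ ($I = \left(-9\right) \left(-53\right) = 477$)
$Y{\left(z \right)} = z^{\frac{3}{2}}$
$\frac{G{\left(-21,-47 \right)} + r{\left(21 \right)}}{y{\left(60 \right)} + Y{\left(I \right)}} = \frac{\left(9 - 47 - -21\right) + 21}{\left(- \frac{1}{8}\right) 60 + 477^{\frac{3}{2}}} = \frac{\left(9 - 47 + 21\right) + 21}{- \frac{15}{2} + 1431 \sqrt{53}} = \frac{-17 + 21}{- \frac{15}{2} + 1431 \sqrt{53}} = \frac{4}{- \frac{15}{2} + 1431 \sqrt{53}}$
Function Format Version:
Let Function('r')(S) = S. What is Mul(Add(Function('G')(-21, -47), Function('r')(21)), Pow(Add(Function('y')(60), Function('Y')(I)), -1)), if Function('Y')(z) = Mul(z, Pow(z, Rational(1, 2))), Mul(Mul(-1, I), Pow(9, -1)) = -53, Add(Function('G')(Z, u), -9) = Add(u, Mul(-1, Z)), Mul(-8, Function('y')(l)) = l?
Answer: Add(Rational(40, 144708369), Mul(Rational(2544, 48236123), Pow(53, Rational(1, 2)))) ≈ 0.00038423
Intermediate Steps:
Function('y')(l) = Mul(Rational(-1, 8), l)
Function('G')(Z, u) = Add(9, u, Mul(-1, Z)) (Function('G')(Z, u) = Add(9, Add(u, Mul(-1, Z))) = Add(9, u, Mul(-1, Z)))
I = 477 (I = Mul(-9, -53) = 477)
Function('Y')(z) = Pow(z, Rational(3, 2))
Mul(Add(Function('G')(-21, -47), Function('r')(21)), Pow(Add(Function('y')(60), Function('Y')(I)), -1)) = Mul(Add(Add(9, -47, Mul(-1, -21)), 21), Pow(Add(Mul(Rational(-1, 8), 60), Pow(477, Rational(3, 2))), -1)) = Mul(Add(Add(9, -47, 21), 21), Pow(Add(Rational(-15, 2), Mul(1431, Pow(53, Rational(1, 2)))), -1)) = Mul(Add(-17, 21), Pow(Add(Rational(-15, 2), Mul(1431, Pow(53, Rational(1, 2)))), -1)) = Mul(4, Pow(Add(Rational(-15, 2), Mul(1431, Pow(53, Rational(1, 2)))), -1))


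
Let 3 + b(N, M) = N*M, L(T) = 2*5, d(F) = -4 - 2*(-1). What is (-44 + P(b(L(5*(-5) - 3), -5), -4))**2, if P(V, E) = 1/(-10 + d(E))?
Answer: 279841/144 ≈ 1943.3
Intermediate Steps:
d(F) = -2 (d(F) = -4 + 2 = -2)
L(T) = 10
b(N, M) = -3 + M*N (b(N, M) = -3 + N*M = -3 + M*N)
P(V, E) = -1/12 (P(V, E) = 1/(-10 - 2) = 1/(-12) = -1/12)
(-44 + P(b(L(5*(-5) - 3), -5), -4))**2 = (-44 - 1/12)**2 = (-529/12)**2 = 279841/144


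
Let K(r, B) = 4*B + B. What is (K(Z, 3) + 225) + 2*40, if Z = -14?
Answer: 320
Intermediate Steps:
K(r, B) = 5*B
(K(Z, 3) + 225) + 2*40 = (5*3 + 225) + 2*40 = (15 + 225) + 80 = 240 + 80 = 320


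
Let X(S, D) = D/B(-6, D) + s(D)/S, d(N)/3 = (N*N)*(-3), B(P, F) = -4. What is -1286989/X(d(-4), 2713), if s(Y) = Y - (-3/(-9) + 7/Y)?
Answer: 1508371699824/816998225 ≈ 1846.2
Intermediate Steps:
s(Y) = -⅓ + Y - 7/Y (s(Y) = Y - (-3*(-⅑) + 7/Y) = Y - (⅓ + 7/Y) = Y + (-⅓ - 7/Y) = -⅓ + Y - 7/Y)
d(N) = -9*N² (d(N) = 3*((N*N)*(-3)) = 3*(N²*(-3)) = 3*(-3*N²) = -9*N²)
X(S, D) = -D/4 + (-⅓ + D - 7/D)/S (X(S, D) = D/(-4) + (-⅓ + D - 7/D)/S = D*(-¼) + (-⅓ + D - 7/D)/S = -D/4 + (-⅓ + D - 7/D)/S)
-1286989/X(d(-4), 2713) = -1286989/(-1/(3*((-9*(-4)²))) - ¼*2713 + 2713/((-9*(-4)²)) - 7/(2713*(-9*(-4)²))) = -1286989/(-1/(3*((-9*16))) - 2713/4 + 2713/((-9*16)) - 7*1/2713/(-9*16)) = -1286989/(-⅓/(-144) - 2713/4 + 2713/(-144) - 7*1/2713/(-144)) = -1286989/(-⅓*(-1/144) - 2713/4 + 2713*(-1/144) - 7*1/2713*(-1/144)) = -1286989/(1/432 - 2713/4 - 2713/144 + 7/390672) = -1286989/(-816998225/1172016) = -1286989*(-1172016/816998225) = 1508371699824/816998225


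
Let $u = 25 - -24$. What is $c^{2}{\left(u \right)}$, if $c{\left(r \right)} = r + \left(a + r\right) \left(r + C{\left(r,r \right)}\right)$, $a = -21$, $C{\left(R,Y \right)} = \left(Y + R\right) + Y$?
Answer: $30658369$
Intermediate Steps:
$C{\left(R,Y \right)} = R + 2 Y$ ($C{\left(R,Y \right)} = \left(R + Y\right) + Y = R + 2 Y$)
$u = 49$ ($u = 25 + 24 = 49$)
$c{\left(r \right)} = r + 4 r \left(-21 + r\right)$ ($c{\left(r \right)} = r + \left(-21 + r\right) \left(r + \left(r + 2 r\right)\right) = r + \left(-21 + r\right) \left(r + 3 r\right) = r + \left(-21 + r\right) 4 r = r + 4 r \left(-21 + r\right)$)
$c^{2}{\left(u \right)} = \left(49 \left(-83 + 4 \cdot 49\right)\right)^{2} = \left(49 \left(-83 + 196\right)\right)^{2} = \left(49 \cdot 113\right)^{2} = 5537^{2} = 30658369$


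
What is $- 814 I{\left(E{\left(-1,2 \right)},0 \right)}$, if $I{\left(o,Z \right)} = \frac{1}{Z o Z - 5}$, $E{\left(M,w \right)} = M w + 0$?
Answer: $\frac{814}{5} \approx 162.8$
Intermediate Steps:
$E{\left(M,w \right)} = M w$
$I{\left(o,Z \right)} = \frac{1}{-5 + o Z^{2}}$ ($I{\left(o,Z \right)} = \frac{1}{o Z^{2} - 5} = \frac{1}{-5 + o Z^{2}}$)
$- 814 I{\left(E{\left(-1,2 \right)},0 \right)} = - \frac{814}{-5 + \left(-1\right) 2 \cdot 0^{2}} = - \frac{814}{-5 - 0} = - \frac{814}{-5 + 0} = - \frac{814}{-5} = \left(-814\right) \left(- \frac{1}{5}\right) = \frac{814}{5}$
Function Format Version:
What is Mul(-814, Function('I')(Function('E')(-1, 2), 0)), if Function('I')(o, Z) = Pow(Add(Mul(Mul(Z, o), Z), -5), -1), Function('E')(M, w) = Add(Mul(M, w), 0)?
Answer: Rational(814, 5) ≈ 162.80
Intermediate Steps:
Function('E')(M, w) = Mul(M, w)
Function('I')(o, Z) = Pow(Add(-5, Mul(o, Pow(Z, 2))), -1) (Function('I')(o, Z) = Pow(Add(Mul(o, Pow(Z, 2)), -5), -1) = Pow(Add(-5, Mul(o, Pow(Z, 2))), -1))
Mul(-814, Function('I')(Function('E')(-1, 2), 0)) = Mul(-814, Pow(Add(-5, Mul(Mul(-1, 2), Pow(0, 2))), -1)) = Mul(-814, Pow(Add(-5, Mul(-2, 0)), -1)) = Mul(-814, Pow(Add(-5, 0), -1)) = Mul(-814, Pow(-5, -1)) = Mul(-814, Rational(-1, 5)) = Rational(814, 5)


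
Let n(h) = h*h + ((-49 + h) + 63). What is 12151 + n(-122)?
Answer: 26927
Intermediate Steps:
n(h) = 14 + h + h**2 (n(h) = h**2 + (14 + h) = 14 + h + h**2)
12151 + n(-122) = 12151 + (14 - 122 + (-122)**2) = 12151 + (14 - 122 + 14884) = 12151 + 14776 = 26927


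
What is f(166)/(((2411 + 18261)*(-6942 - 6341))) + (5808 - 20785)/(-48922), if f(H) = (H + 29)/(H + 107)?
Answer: 14393669930527/47016567157952 ≈ 0.30614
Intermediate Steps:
f(H) = (29 + H)/(107 + H)
f(166)/(((2411 + 18261)*(-6942 - 6341))) + (5808 - 20785)/(-48922) = ((29 + 166)/(107 + 166))/(((2411 + 18261)*(-6942 - 6341))) + (5808 - 20785)/(-48922) = (195/273)/((20672*(-13283))) - 14977*(-1/48922) = ((1/273)*195)/(-274586176) + 14977/48922 = (5/7)*(-1/274586176) + 14977/48922 = -5/1922103232 + 14977/48922 = 14393669930527/47016567157952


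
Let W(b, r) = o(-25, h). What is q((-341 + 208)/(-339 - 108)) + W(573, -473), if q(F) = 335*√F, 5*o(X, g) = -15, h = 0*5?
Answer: -3 + 335*√59451/447 ≈ 179.73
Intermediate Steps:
h = 0
o(X, g) = -3 (o(X, g) = (⅕)*(-15) = -3)
W(b, r) = -3
q((-341 + 208)/(-339 - 108)) + W(573, -473) = 335*√((-341 + 208)/(-339 - 108)) - 3 = 335*√(-133/(-447)) - 3 = 335*√(-133*(-1/447)) - 3 = 335*√(133/447) - 3 = 335*(√59451/447) - 3 = 335*√59451/447 - 3 = -3 + 335*√59451/447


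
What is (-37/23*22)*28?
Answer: -22792/23 ≈ -990.96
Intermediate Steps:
(-37/23*22)*28 = (-37*1/23*22)*28 = -37/23*22*28 = -814/23*28 = -22792/23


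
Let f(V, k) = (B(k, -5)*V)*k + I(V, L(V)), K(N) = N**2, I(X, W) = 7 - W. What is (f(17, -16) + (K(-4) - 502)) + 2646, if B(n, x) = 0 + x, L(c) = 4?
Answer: 3523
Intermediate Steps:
B(n, x) = x
f(V, k) = 3 - 5*V*k (f(V, k) = (-5*V)*k + (7 - 1*4) = -5*V*k + (7 - 4) = -5*V*k + 3 = 3 - 5*V*k)
(f(17, -16) + (K(-4) - 502)) + 2646 = ((3 - 5*17*(-16)) + ((-4)**2 - 502)) + 2646 = ((3 + 1360) + (16 - 502)) + 2646 = (1363 - 486) + 2646 = 877 + 2646 = 3523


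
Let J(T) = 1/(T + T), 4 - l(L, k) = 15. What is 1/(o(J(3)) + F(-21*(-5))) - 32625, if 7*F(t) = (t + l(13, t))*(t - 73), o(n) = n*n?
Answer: -3533124123/108295 ≈ -32625.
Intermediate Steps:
l(L, k) = -11 (l(L, k) = 4 - 1*15 = 4 - 15 = -11)
J(T) = 1/(2*T)
o(n) = n²
F(t) = (-73 + t)*(-11 + t)/7 (F(t) = ((t - 11)*(t - 73))/7 = ((-11 + t)*(-73 + t))/7 = ((-73 + t)*(-11 + t))/7 = (-73 + t)*(-11 + t)/7)
1/(o(J(3)) + F(-21*(-5))) - 32625 = 1/(((½)/3)² + (803/7 - (-252)*(-5) + (-21*(-5))²/7)) - 32625 = 1/(((½)*(⅓))² + (803/7 - 12*105 + (⅐)*105²)) - 32625 = 1/((⅙)² + (803/7 - 1260 + (⅐)*11025)) - 32625 = 1/(1/36 + (803/7 - 1260 + 1575)) - 32625 = 1/(1/36 + 3008/7) - 32625 = 1/(108295/252) - 32625 = 252/108295 - 32625 = -3533124123/108295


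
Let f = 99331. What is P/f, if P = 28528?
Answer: 28528/99331 ≈ 0.28720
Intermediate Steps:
P/f = 28528/99331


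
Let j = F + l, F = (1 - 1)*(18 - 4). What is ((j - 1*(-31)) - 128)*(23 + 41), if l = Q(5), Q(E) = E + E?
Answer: -5568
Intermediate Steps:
F = 0 (F = 0*14 = 0)
Q(E) = 2*E
l = 10 (l = 2*5 = 10)
j = 10 (j = 0 + 10 = 10)
((j - 1*(-31)) - 128)*(23 + 41) = ((10 - 1*(-31)) - 128)*(23 + 41) = ((10 + 31) - 128)*64 = (41 - 128)*64 = -87*64 = -5568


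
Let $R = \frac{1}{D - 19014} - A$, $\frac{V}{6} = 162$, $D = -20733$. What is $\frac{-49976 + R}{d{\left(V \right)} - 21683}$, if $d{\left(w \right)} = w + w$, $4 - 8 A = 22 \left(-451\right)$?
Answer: $\frac{8142848653}{3138264132} \approx 2.5947$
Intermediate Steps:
$A = \frac{4963}{4}$ ($A = \frac{1}{2} - \frac{22 \left(-451\right)}{8} = \frac{1}{2} - - \frac{4961}{4} = \frac{1}{2} + \frac{4961}{4} = \frac{4963}{4} \approx 1240.8$)
$V = 972$ ($V = 6 \cdot 162 = 972$)
$R = - \frac{197264365}{158988}$ ($R = \frac{1}{-20733 - 19014} - \frac{4963}{4} = \frac{1}{-39747} - \frac{4963}{4} = - \frac{1}{39747} - \frac{4963}{4} = - \frac{197264365}{158988} \approx -1240.8$)
$d{\left(w \right)} = 2 w$
$\frac{-49976 + R}{d{\left(V \right)} - 21683} = \frac{-49976 - \frac{197264365}{158988}}{2 \cdot 972 - 21683} = - \frac{8142848653}{158988 \left(1944 - 21683\right)} = - \frac{8142848653}{158988 \left(-19739\right)} = \left(- \frac{8142848653}{158988}\right) \left(- \frac{1}{19739}\right) = \frac{8142848653}{3138264132}$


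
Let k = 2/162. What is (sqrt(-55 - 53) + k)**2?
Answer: -708587/6561 + 4*I*sqrt(3)/27 ≈ -108.0 + 0.2566*I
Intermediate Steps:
k = 1/81 (k = 2*(1/162) = 1/81 ≈ 0.012346)
(sqrt(-55 - 53) + k)**2 = (sqrt(-55 - 53) + 1/81)**2 = (sqrt(-108) + 1/81)**2 = (6*I*sqrt(3) + 1/81)**2 = (1/81 + 6*I*sqrt(3))**2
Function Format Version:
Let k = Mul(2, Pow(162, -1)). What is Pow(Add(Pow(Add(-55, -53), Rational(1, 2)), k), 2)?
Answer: Add(Rational(-708587, 6561), Mul(Rational(4, 27), I, Pow(3, Rational(1, 2)))) ≈ Add(-108.00, Mul(0.25660, I))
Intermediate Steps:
k = Rational(1, 81) (k = Mul(2, Rational(1, 162)) = Rational(1, 81) ≈ 0.012346)
Pow(Add(Pow(Add(-55, -53), Rational(1, 2)), k), 2) = Pow(Add(Pow(Add(-55, -53), Rational(1, 2)), Rational(1, 81)), 2) = Pow(Add(Pow(-108, Rational(1, 2)), Rational(1, 81)), 2) = Pow(Add(Mul(6, I, Pow(3, Rational(1, 2))), Rational(1, 81)), 2) = Pow(Add(Rational(1, 81), Mul(6, I, Pow(3, Rational(1, 2)))), 2)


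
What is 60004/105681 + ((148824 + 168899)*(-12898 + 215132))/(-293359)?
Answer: -6790450923153506/31002472479 ≈ -2.1903e+5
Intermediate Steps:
60004/105681 + ((148824 + 168899)*(-12898 + 215132))/(-293359) = 60004*(1/105681) + (317723*202234)*(-1/293359) = 60004/105681 + 64254393182*(-1/293359) = 60004/105681 - 64254393182/293359 = -6790450923153506/31002472479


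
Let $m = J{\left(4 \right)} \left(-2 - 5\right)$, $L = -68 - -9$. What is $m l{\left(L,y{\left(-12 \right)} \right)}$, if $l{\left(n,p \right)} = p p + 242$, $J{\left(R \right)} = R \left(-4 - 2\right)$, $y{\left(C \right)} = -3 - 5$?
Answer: $51408$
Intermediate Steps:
$y{\left(C \right)} = -8$
$L = -59$ ($L = -68 + 9 = -59$)
$J{\left(R \right)} = - 6 R$ ($J{\left(R \right)} = R \left(-6\right) = - 6 R$)
$l{\left(n,p \right)} = 242 + p^{2}$ ($l{\left(n,p \right)} = p^{2} + 242 = 242 + p^{2}$)
$m = 168$ ($m = \left(-6\right) 4 \left(-2 - 5\right) = \left(-24\right) \left(-7\right) = 168$)
$m l{\left(L,y{\left(-12 \right)} \right)} = 168 \left(242 + \left(-8\right)^{2}\right) = 168 \left(242 + 64\right) = 168 \cdot 306 = 51408$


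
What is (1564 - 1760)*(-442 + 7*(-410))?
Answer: 649152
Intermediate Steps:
(1564 - 1760)*(-442 + 7*(-410)) = -196*(-442 - 2870) = -196*(-3312) = 649152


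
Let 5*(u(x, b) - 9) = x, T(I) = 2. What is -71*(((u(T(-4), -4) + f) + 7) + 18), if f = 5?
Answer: -13987/5 ≈ -2797.4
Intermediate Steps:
u(x, b) = 9 + x/5
-71*(((u(T(-4), -4) + f) + 7) + 18) = -71*((((9 + (⅕)*2) + 5) + 7) + 18) = -71*((((9 + ⅖) + 5) + 7) + 18) = -71*(((47/5 + 5) + 7) + 18) = -71*((72/5 + 7) + 18) = -71*(107/5 + 18) = -71*197/5 = -13987/5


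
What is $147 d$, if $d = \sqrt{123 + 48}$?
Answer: $441 \sqrt{19} \approx 1922.3$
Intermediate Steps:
$d = 3 \sqrt{19}$ ($d = \sqrt{171} = 3 \sqrt{19} \approx 13.077$)
$147 d = 147 \cdot 3 \sqrt{19} = 441 \sqrt{19}$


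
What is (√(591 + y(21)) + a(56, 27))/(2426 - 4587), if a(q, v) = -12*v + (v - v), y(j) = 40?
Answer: 324/2161 - √631/2161 ≈ 0.13831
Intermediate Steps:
a(q, v) = -12*v (a(q, v) = -12*v + 0 = -12*v)
(√(591 + y(21)) + a(56, 27))/(2426 - 4587) = (√(591 + 40) - 12*27)/(2426 - 4587) = (√631 - 324)/(-2161) = (-324 + √631)*(-1/2161) = 324/2161 - √631/2161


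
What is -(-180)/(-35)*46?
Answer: -1656/7 ≈ -236.57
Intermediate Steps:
-(-180)/(-35)*46 = -(-180)*(-1)/35*46 = -18*2/7*46 = -36/7*46 = -1656/7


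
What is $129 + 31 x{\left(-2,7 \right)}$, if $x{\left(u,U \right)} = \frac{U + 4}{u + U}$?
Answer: $\frac{986}{5} \approx 197.2$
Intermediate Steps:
$x{\left(u,U \right)} = \frac{4 + U}{U + u}$
$129 + 31 x{\left(-2,7 \right)} = 129 + 31 \frac{4 + 7}{7 - 2} = 129 + 31 \cdot \frac{1}{5} \cdot 11 = 129 + 31 \cdot \frac{11}{5} = 129 + \frac{341}{5} = \frac{986}{5}$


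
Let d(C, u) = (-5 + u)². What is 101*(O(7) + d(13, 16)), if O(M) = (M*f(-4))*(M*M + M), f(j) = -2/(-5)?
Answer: 140289/5 ≈ 28058.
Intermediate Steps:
f(j) = ⅖ (f(j) = -2*(-⅕) = ⅖)
O(M) = 2*M*(M + M²)/5 (O(M) = (M*(⅖))*(M*M + M) = (2*M/5)*(M² + M) = (2*M/5)*(M + M²) = 2*M*(M + M²)/5)
101*(O(7) + d(13, 16)) = 101*((⅖)*7²*(1 + 7) + (-5 + 16)²) = 101*((⅖)*49*8 + 11²) = 101*(784/5 + 121) = 101*(1389/5) = 140289/5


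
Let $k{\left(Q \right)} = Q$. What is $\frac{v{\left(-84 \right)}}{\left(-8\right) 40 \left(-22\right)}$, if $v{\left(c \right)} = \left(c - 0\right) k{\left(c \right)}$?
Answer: $\frac{441}{440} \approx 1.0023$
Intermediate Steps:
$v{\left(c \right)} = c^{2}$ ($v{\left(c \right)} = \left(c - 0\right) c = \left(c + 0\right) c = c c = c^{2}$)
$\frac{v{\left(-84 \right)}}{\left(-8\right) 40 \left(-22\right)} = \frac{\left(-84\right)^{2}}{\left(-8\right) 40 \left(-22\right)} = \frac{7056}{\left(-320\right) \left(-22\right)} = \frac{7056}{7040} = 7056 \cdot \frac{1}{7040} = \frac{441}{440}$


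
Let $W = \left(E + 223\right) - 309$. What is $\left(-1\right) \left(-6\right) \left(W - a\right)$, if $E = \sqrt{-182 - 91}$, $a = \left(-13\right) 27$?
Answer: $1590 + 6 i \sqrt{273} \approx 1590.0 + 99.136 i$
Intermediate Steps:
$a = -351$
$E = i \sqrt{273}$ ($E = \sqrt{-273} = i \sqrt{273} \approx 16.523 i$)
$W = -86 + i \sqrt{273}$ ($W = \left(i \sqrt{273} + 223\right) - 309 = \left(223 + i \sqrt{273}\right) - 309 = -86 + i \sqrt{273} \approx -86.0 + 16.523 i$)
$\left(-1\right) \left(-6\right) \left(W - a\right) = \left(-1\right) \left(-6\right) \left(\left(-86 + i \sqrt{273}\right) - -351\right) = 6 \left(\left(-86 + i \sqrt{273}\right) + 351\right) = 6 \left(265 + i \sqrt{273}\right) = 1590 + 6 i \sqrt{273}$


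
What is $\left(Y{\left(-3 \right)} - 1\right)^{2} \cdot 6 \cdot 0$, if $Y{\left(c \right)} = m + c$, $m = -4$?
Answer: $0$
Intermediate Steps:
$Y{\left(c \right)} = -4 + c$
$\left(Y{\left(-3 \right)} - 1\right)^{2} \cdot 6 \cdot 0 = \left(\left(-4 - 3\right) - 1\right)^{2} \cdot 6 \cdot 0 = \left(-7 - 1\right)^{2} \cdot 0 = \left(-8\right)^{2} \cdot 0 = 64 \cdot 0 = 0$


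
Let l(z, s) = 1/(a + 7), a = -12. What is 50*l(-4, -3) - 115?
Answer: -125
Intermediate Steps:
l(z, s) = -⅕ (l(z, s) = 1/(-12 + 7) = 1/(-5) = -⅕)
50*l(-4, -3) - 115 = 50*(-⅕) - 115 = -10 - 115 = -125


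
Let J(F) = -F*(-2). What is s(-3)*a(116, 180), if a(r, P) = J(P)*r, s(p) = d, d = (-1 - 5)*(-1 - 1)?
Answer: 501120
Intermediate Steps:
J(F) = 2*F
d = 12 (d = -6*(-2) = 12)
s(p) = 12
a(r, P) = 2*P*r (a(r, P) = (2*P)*r = 2*P*r)
s(-3)*a(116, 180) = 12*(2*180*116) = 12*41760 = 501120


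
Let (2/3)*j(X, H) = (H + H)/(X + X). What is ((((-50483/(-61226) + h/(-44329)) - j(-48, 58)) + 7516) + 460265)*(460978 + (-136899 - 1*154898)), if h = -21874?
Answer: 1718347045385034340013/21712698832 ≈ 7.9140e+10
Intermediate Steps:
j(X, H) = 3*H/(2*X) (j(X, H) = 3*((H + H)/(X + X))/2 = 3*((2*H)/((2*X)))/2 = 3*((2*H)*(1/(2*X)))/2 = 3*(H/X)/2 = 3*H/(2*X))
((((-50483/(-61226) + h/(-44329)) - j(-48, 58)) + 7516) + 460265)*(460978 + (-136899 - 1*154898)) = ((((-50483/(-61226) - 21874/(-44329)) - 3*58/(2*(-48))) + 7516) + 460265)*(460978 + (-136899 - 1*154898)) = ((((-50483*(-1/61226) - 21874*(-1/44329)) - 3*58*(-1)/(2*48)) + 7516) + 460265)*(460978 + (-136899 - 154898)) = ((((50483/61226 + 21874/44329) - 1*(-29/16)) + 7516) + 460265)*(460978 - 291797) = (((3577118431/2714087354 + 29/16) + 7516) + 460265)*169181 = ((67971214081/21712698832 + 7516) + 460265)*169181 = (163260615635393/21712698832 + 460265)*169181 = (10156855943545873/21712698832)*169181 = 1718347045385034340013/21712698832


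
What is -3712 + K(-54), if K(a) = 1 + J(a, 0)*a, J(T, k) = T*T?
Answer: -161175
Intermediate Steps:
J(T, k) = T**2
K(a) = 1 + a**3 (K(a) = 1 + a**2*a = 1 + a**3)
-3712 + K(-54) = -3712 + (1 + (-54)**3) = -3712 + (1 - 157464) = -3712 - 157463 = -161175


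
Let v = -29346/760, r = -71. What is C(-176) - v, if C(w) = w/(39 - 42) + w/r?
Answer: 8074469/80940 ≈ 99.759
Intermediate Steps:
C(w) = -74*w/213 (C(w) = w/(39 - 42) + w/(-71) = w/(-3) + w*(-1/71) = w*(-1/3) - w/71 = -w/3 - w/71 = -74*w/213)
v = -14673/380 (v = -29346*1/760 = -14673/380 ≈ -38.613)
C(-176) - v = -74/213*(-176) - 1*(-14673/380) = 13024/213 + 14673/380 = 8074469/80940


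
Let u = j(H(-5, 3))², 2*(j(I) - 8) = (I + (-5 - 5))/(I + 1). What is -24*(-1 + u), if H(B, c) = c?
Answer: -9555/8 ≈ -1194.4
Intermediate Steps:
j(I) = 8 + (-10 + I)/(2*(1 + I)) (j(I) = 8 + ((I + (-5 - 5))/(I + 1))/2 = 8 + ((I - 10)/(1 + I))/2 = 8 + ((-10 + I)/(1 + I))/2 = 8 + (-10 + I)/(2*(1 + I)))
u = 3249/64 (u = ((6 + 17*3)/(2*(1 + 3)))² = ((½)*(6 + 51)/4)² = ((½)*(¼)*57)² = (57/8)² = 3249/64 ≈ 50.766)
-24*(-1 + u) = -24*(-1 + 3249/64) = -24*3185/64 = -9555/8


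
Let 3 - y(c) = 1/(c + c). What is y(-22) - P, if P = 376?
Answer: -16411/44 ≈ -372.98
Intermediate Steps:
y(c) = 3 - 1/(2*c) (y(c) = 3 - 1/(c + c) = 3 - 1/(2*c))
y(-22) - P = (3 - ½/(-22)) - 1*376 = (3 - ½*(-1/22)) - 376 = (3 + 1/44) - 376 = 133/44 - 376 = -16411/44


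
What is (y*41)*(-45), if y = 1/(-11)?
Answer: 1845/11 ≈ 167.73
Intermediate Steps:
y = -1/11 ≈ -0.090909
(y*41)*(-45) = -1/11*41*(-45) = -41/11*(-45) = 1845/11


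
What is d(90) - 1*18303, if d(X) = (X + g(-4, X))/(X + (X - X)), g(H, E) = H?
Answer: -823592/45 ≈ -18302.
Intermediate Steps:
d(X) = (-4 + X)/X (d(X) = (X - 4)/(X + (X - X)) = (-4 + X)/(X + 0) = (-4 + X)/X)
d(90) - 1*18303 = (-4 + 90)/90 - 1*18303 = (1/90)*86 - 18303 = 43/45 - 18303 = -823592/45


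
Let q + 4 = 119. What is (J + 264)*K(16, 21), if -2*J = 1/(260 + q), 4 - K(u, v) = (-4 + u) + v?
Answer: -5741971/750 ≈ -7656.0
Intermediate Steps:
q = 115 (q = -4 + 119 = 115)
K(u, v) = 8 - u - v (K(u, v) = 4 - ((-4 + u) + v) = 4 - (-4 + u + v) = 4 + (4 - u - v) = 8 - u - v)
J = -1/750 (J = -1/(2*(260 + 115)) = -1/2/375 = -1/2*1/375 = -1/750 ≈ -0.0013333)
(J + 264)*K(16, 21) = (-1/750 + 264)*(8 - 1*16 - 1*21) = 197999*(8 - 16 - 21)/750 = (197999/750)*(-29) = -5741971/750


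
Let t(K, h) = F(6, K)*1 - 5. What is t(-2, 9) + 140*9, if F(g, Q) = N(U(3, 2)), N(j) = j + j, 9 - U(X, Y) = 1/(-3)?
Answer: 3821/3 ≈ 1273.7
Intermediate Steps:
U(X, Y) = 28/3 (U(X, Y) = 9 - 1/(-3) = 9 - 1*(-1/3) = 9 + 1/3 = 28/3)
N(j) = 2*j
F(g, Q) = 56/3 (F(g, Q) = 2*(28/3) = 56/3)
t(K, h) = 41/3 (t(K, h) = (56/3)*1 - 5 = 56/3 - 5 = 41/3)
t(-2, 9) + 140*9 = 41/3 + 140*9 = 41/3 + 1260 = 3821/3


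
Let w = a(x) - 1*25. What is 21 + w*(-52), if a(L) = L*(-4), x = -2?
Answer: 905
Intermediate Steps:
a(L) = -4*L
w = -17 (w = -4*(-2) - 1*25 = 8 - 25 = -17)
21 + w*(-52) = 21 - 17*(-52) = 21 + 884 = 905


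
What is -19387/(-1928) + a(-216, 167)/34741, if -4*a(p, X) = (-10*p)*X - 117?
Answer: 499713121/66980648 ≈ 7.4606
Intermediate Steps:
a(p, X) = 117/4 + 5*X*p/2 (a(p, X) = -((-10*p)*X - 117)/4 = -(-10*X*p - 117)/4 = -(-117 - 10*X*p)/4 = 117/4 + 5*X*p/2)
-19387/(-1928) + a(-216, 167)/34741 = -19387/(-1928) + (117/4 + (5/2)*167*(-216))/34741 = -19387*(-1/1928) + (117/4 - 90180)*(1/34741) = 19387/1928 - 360603/4*1/34741 = 19387/1928 - 360603/138964 = 499713121/66980648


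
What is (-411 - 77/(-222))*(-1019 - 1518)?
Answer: 231285605/222 ≈ 1.0418e+6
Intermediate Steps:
(-411 - 77/(-222))*(-1019 - 1518) = (-411 - 77*(-1/222))*(-2537) = (-411 + 77/222)*(-2537) = -91165/222*(-2537) = 231285605/222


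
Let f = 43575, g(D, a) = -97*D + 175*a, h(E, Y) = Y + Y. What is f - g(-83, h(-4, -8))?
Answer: 38324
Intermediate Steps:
h(E, Y) = 2*Y
f - g(-83, h(-4, -8)) = 43575 - (-97*(-83) + 175*(2*(-8))) = 43575 - (8051 + 175*(-16)) = 43575 - (8051 - 2800) = 43575 - 1*5251 = 43575 - 5251 = 38324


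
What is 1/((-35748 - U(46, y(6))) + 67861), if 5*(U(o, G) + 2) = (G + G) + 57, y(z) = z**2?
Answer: 5/160446 ≈ 3.1163e-5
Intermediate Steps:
U(o, G) = 47/5 + 2*G/5 (U(o, G) = -2 + ((G + G) + 57)/5 = -2 + (2*G + 57)/5 = -2 + (57 + 2*G)/5 = -2 + (57/5 + 2*G/5) = 47/5 + 2*G/5)
1/((-35748 - U(46, y(6))) + 67861) = 1/((-35748 - (47/5 + (2/5)*6**2)) + 67861) = 1/((-35748 - (47/5 + (2/5)*36)) + 67861) = 1/((-35748 - (47/5 + 72/5)) + 67861) = 1/((-35748 - 1*119/5) + 67861) = 1/((-35748 - 119/5) + 67861) = 1/(-178859/5 + 67861) = 1/(160446/5) = 5/160446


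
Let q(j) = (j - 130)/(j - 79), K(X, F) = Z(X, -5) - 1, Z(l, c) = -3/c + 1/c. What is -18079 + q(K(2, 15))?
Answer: -7194789/398 ≈ -18077.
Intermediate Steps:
Z(l, c) = -2/c (Z(l, c) = -3/c + 1/c = -2/c)
K(X, F) = -3/5 (K(X, F) = -2/(-5) - 1 = -2*(-1/5) - 1 = 2/5 - 1 = -3/5)
q(j) = (-130 + j)/(-79 + j)
-18079 + q(K(2, 15)) = -18079 + (-130 - 3/5)/(-79 - 3/5) = -18079 - 653/5/(-398/5) = -18079 - 5/398*(-653/5) = -18079 + 653/398 = -7194789/398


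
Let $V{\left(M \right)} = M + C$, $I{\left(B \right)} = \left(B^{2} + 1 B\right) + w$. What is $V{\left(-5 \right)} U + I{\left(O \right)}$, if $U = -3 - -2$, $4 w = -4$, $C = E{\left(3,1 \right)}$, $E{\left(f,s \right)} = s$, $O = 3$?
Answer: $15$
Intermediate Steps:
$C = 1$
$w = -1$ ($w = \frac{1}{4} \left(-4\right) = -1$)
$I{\left(B \right)} = -1 + B + B^{2}$ ($I{\left(B \right)} = \left(B^{2} + 1 B\right) - 1 = \left(B^{2} + B\right) - 1 = \left(B + B^{2}\right) - 1 = -1 + B + B^{2}$)
$V{\left(M \right)} = 1 + M$ ($V{\left(M \right)} = M + 1 = 1 + M$)
$U = -1$ ($U = -3 + 2 = -1$)
$V{\left(-5 \right)} U + I{\left(O \right)} = \left(1 - 5\right) \left(-1\right) + \left(-1 + 3 + 3^{2}\right) = \left(-4\right) \left(-1\right) + \left(-1 + 3 + 9\right) = 4 + 11 = 15$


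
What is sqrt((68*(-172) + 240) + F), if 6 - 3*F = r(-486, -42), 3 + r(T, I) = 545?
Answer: 2*I*sqrt(26178)/3 ≈ 107.86*I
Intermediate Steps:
r(T, I) = 542 (r(T, I) = -3 + 545 = 542)
F = -536/3 (F = 2 - 1/3*542 = 2 - 542/3 = -536/3 ≈ -178.67)
sqrt((68*(-172) + 240) + F) = sqrt((68*(-172) + 240) - 536/3) = sqrt((-11696 + 240) - 536/3) = sqrt(-11456 - 536/3) = sqrt(-34904/3) = 2*I*sqrt(26178)/3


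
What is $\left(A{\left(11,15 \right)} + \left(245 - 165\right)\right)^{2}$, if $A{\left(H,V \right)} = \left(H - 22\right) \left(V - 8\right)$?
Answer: $9$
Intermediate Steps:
$A{\left(H,V \right)} = \left(-22 + H\right) \left(-8 + V\right)$
$\left(A{\left(11,15 \right)} + \left(245 - 165\right)\right)^{2} = \left(\left(176 - 330 - 88 + 11 \cdot 15\right) + \left(245 - 165\right)\right)^{2} = \left(\left(176 - 330 - 88 + 165\right) + \left(245 - 165\right)\right)^{2} = \left(-77 + 80\right)^{2} = 3^{2} = 9$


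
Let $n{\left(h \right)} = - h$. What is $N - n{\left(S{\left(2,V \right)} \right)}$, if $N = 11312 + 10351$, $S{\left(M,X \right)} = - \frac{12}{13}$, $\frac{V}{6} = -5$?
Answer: $\frac{281607}{13} \approx 21662.0$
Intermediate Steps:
$V = -30$ ($V = 6 \left(-5\right) = -30$)
$S{\left(M,X \right)} = - \frac{12}{13}$ ($S{\left(M,X \right)} = \left(-12\right) \frac{1}{13} = - \frac{12}{13}$)
$N = 21663$
$N - n{\left(S{\left(2,V \right)} \right)} = 21663 - \left(-1\right) \left(- \frac{12}{13}\right) = 21663 - \frac{12}{13} = \frac{281607}{13}$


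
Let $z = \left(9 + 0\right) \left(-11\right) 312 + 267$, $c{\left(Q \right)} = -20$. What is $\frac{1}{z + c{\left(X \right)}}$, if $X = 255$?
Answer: $- \frac{1}{30641} \approx -3.2636 \cdot 10^{-5}$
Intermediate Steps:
$z = -30621$ ($z = 9 \left(-11\right) 312 + 267 = \left(-99\right) 312 + 267 = -30888 + 267 = -30621$)
$\frac{1}{z + c{\left(X \right)}} = \frac{1}{-30621 - 20} = \frac{1}{-30641} = - \frac{1}{30641}$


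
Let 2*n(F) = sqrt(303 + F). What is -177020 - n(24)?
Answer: -177020 - sqrt(327)/2 ≈ -1.7703e+5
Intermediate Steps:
n(F) = sqrt(303 + F)/2
-177020 - n(24) = -177020 - sqrt(303 + 24)/2 = -177020 - sqrt(327)/2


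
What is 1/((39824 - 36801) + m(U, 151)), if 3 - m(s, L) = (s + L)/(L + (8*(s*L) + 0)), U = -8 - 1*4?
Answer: 14345/43408109 ≈ 0.00033047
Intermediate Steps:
U = -12 (U = -8 - 4 = -12)
m(s, L) = 3 - (L + s)/(L + 8*L*s) (m(s, L) = 3 - (s + L)/(L + (8*(s*L) + 0)) = 3 - (L + s)/(L + (8*(L*s) + 0)) = 3 - (L + s)/(L + (8*L*s + 0)) = 3 - (L + s)/(L + 8*L*s))
1/((39824 - 36801) + m(U, 151)) = 1/((39824 - 36801) + (-1*(-12) + 2*151 + 24*151*(-12))/(151*(1 + 8*(-12)))) = 1/(3023 + (12 + 302 - 43488)/(151*(1 - 96))) = 1/(3023 + (1/151)*(-43174)/(-95)) = 1/(3023 + (1/151)*(-1/95)*(-43174)) = 1/(3023 + 43174/14345) = 1/(43408109/14345) = 14345/43408109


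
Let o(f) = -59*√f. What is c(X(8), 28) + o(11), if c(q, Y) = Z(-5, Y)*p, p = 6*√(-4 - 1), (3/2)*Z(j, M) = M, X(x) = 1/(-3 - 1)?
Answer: -59*√11 + 112*I*√5 ≈ -195.68 + 250.44*I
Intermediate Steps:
X(x) = -¼ (X(x) = 1/(-4) = -¼)
Z(j, M) = 2*M/3
p = 6*I*√5 (p = 6*√(-5) = 6*(I*√5) = 6*I*√5 ≈ 13.416*I)
c(q, Y) = 4*I*Y*√5 (c(q, Y) = (2*Y/3)*(6*I*√5) = 4*I*Y*√5)
c(X(8), 28) + o(11) = 4*I*28*√5 - 59*√11 = 112*I*√5 - 59*√11 = -59*√11 + 112*I*√5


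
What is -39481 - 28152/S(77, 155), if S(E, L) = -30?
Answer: -192713/5 ≈ -38543.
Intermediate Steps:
-39481 - 28152/S(77, 155) = -39481 - 28152/(-30) = -39481 - 28152*(-1/30) = -39481 + 4692/5 = -192713/5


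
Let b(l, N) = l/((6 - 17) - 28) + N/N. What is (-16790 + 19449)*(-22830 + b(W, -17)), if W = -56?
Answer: -2367241225/39 ≈ -6.0698e+7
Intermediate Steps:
b(l, N) = 1 - l/39 (b(l, N) = l/(-11 - 28) + 1 = l/(-39) + 1 = l*(-1/39) + 1 = -l/39 + 1 = 1 - l/39)
(-16790 + 19449)*(-22830 + b(W, -17)) = (-16790 + 19449)*(-22830 + (1 - 1/39*(-56))) = 2659*(-22830 + (1 + 56/39)) = 2659*(-22830 + 95/39) = 2659*(-890275/39) = -2367241225/39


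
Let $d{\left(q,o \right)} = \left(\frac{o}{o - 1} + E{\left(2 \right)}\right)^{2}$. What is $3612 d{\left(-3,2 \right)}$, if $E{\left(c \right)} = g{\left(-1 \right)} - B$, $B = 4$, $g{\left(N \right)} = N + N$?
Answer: $57792$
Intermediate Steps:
$g{\left(N \right)} = 2 N$
$E{\left(c \right)} = -6$ ($E{\left(c \right)} = 2 \left(-1\right) - 4 = -2 - 4 = -6$)
$d{\left(q,o \right)} = \left(-6 + \frac{o}{-1 + o}\right)^{2}$ ($d{\left(q,o \right)} = \left(\frac{o}{o - 1} - 6\right)^{2} = \left(\frac{o}{-1 + o} - 6\right)^{2} = \left(-6 + \frac{o}{-1 + o}\right)^{2}$)
$3612 d{\left(-3,2 \right)} = 3612 \frac{\left(-6 + 5 \cdot 2\right)^{2}}{\left(-1 + 2\right)^{2}} = 3612 \cdot 1^{-2} \left(-6 + 10\right)^{2} = 3612 \cdot 1 \cdot 4^{2} = 3612 \cdot 1 \cdot 16 = 3612 \cdot 16 = 57792$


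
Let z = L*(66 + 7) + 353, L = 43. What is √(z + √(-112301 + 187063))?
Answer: √(3492 + √74762) ≈ 61.363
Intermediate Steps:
z = 3492 (z = 43*(66 + 7) + 353 = 43*73 + 353 = 3139 + 353 = 3492)
√(z + √(-112301 + 187063)) = √(3492 + √(-112301 + 187063)) = √(3492 + √74762)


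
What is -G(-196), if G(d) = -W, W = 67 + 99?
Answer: 166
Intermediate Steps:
W = 166
G(d) = -166 (G(d) = -1*166 = -166)
-G(-196) = -1*(-166) = 166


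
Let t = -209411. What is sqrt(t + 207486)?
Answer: 5*I*sqrt(77) ≈ 43.875*I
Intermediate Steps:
sqrt(t + 207486) = sqrt(-209411 + 207486) = sqrt(-1925) = 5*I*sqrt(77)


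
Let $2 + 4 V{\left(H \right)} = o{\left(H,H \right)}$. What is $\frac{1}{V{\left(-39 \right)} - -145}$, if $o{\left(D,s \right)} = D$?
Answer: $\frac{4}{539} \approx 0.0074212$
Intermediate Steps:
$V{\left(H \right)} = - \frac{1}{2} + \frac{H}{4}$
$\frac{1}{V{\left(-39 \right)} - -145} = \frac{1}{\left(- \frac{1}{2} + \frac{1}{4} \left(-39\right)\right) - -145} = \frac{1}{\left(- \frac{1}{2} - \frac{39}{4}\right) + \left(180 - 35\right)} = \frac{1}{- \frac{41}{4} + 145} = \frac{1}{\frac{539}{4}} = \frac{4}{539}$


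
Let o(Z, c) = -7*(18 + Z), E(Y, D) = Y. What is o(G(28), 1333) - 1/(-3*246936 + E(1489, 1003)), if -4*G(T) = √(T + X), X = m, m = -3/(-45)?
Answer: -93154193/739319 + 7*√6315/60 ≈ -116.73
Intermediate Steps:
m = 1/15 (m = -3*(-1/45) = 1/15 ≈ 0.066667)
X = 1/15 ≈ 0.066667
G(T) = -√(1/15 + T)/4 (G(T) = -√(T + 1/15)/4 = -√(1/15 + T)/4)
o(Z, c) = -126 - 7*Z
o(G(28), 1333) - 1/(-3*246936 + E(1489, 1003)) = (-126 - (-7)*√(15 + 225*28)/60) - 1/(-3*246936 + 1489) = (-126 - (-7)*√(15 + 6300)/60) - 1/(-740808 + 1489) = (-126 - (-7)*√6315/60) - 1/(-739319) = (-126 + 7*√6315/60) - 1*(-1/739319) = (-126 + 7*√6315/60) + 1/739319 = -93154193/739319 + 7*√6315/60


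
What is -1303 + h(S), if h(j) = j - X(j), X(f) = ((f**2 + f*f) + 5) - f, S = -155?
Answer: -49668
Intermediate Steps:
X(f) = 5 - f + 2*f**2 (X(f) = ((f**2 + f**2) + 5) - f = (2*f**2 + 5) - f = (5 + 2*f**2) - f = 5 - f + 2*f**2)
h(j) = -5 - 2*j**2 + 2*j (h(j) = j - (5 - j + 2*j**2) = j + (-5 + j - 2*j**2) = -5 - 2*j**2 + 2*j)
-1303 + h(S) = -1303 + (-5 - 2*(-155)**2 + 2*(-155)) = -1303 + (-5 - 2*24025 - 310) = -1303 + (-5 - 48050 - 310) = -1303 - 48365 = -49668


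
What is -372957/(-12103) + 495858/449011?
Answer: 13343320377/418029241 ≈ 31.920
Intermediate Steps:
-372957/(-12103) + 495858/449011 = -372957*(-1/12103) + 495858*(1/449011) = 28689/931 + 495858/449011 = 13343320377/418029241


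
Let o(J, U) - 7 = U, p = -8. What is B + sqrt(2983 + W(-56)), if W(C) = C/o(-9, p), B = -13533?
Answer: -13533 + sqrt(3039) ≈ -13478.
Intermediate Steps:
o(J, U) = 7 + U
W(C) = -C (W(C) = C/(7 - 8) = C/(-1) = C*(-1) = -C)
B + sqrt(2983 + W(-56)) = -13533 + sqrt(2983 - 1*(-56)) = -13533 + sqrt(2983 + 56) = -13533 + sqrt(3039)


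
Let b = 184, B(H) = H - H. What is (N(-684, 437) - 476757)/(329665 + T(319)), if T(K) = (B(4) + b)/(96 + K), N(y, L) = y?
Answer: -198138015/136811159 ≈ -1.4483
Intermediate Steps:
B(H) = 0
T(K) = 184/(96 + K) (T(K) = (0 + 184)/(96 + K) = 184/(96 + K))
(N(-684, 437) - 476757)/(329665 + T(319)) = (-684 - 476757)/(329665 + 184/(96 + 319)) = -477441/(329665 + 184/415) = -477441/136811159/415 = -477441*415/136811159 = -198138015/136811159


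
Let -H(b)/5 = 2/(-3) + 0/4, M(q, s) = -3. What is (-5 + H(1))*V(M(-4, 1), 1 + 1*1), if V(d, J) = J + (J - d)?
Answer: -35/3 ≈ -11.667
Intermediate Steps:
H(b) = 10/3 (H(b) = -5*(2/(-3) + 0/4) = -5*(2*(-1/3) + 0*(1/4)) = -5*(-2/3 + 0) = -5*(-2/3) = 10/3)
V(d, J) = -d + 2*J
(-5 + H(1))*V(M(-4, 1), 1 + 1*1) = (-5 + 10/3)*(-1*(-3) + 2*(1 + 1*1)) = -5*(3 + 2*(1 + 1))/3 = -5*(3 + 2*2)/3 = -5*(3 + 4)/3 = -5/3*7 = -35/3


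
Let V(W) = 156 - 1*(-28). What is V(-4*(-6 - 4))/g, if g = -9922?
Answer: -92/4961 ≈ -0.018545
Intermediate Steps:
V(W) = 184 (V(W) = 156 + 28 = 184)
V(-4*(-6 - 4))/g = 184/(-9922) = 184*(-1/9922) = -92/4961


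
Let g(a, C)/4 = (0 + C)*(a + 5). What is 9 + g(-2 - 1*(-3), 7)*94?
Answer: 15801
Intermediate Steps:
g(a, C) = 4*C*(5 + a) (g(a, C) = 4*((0 + C)*(a + 5)) = 4*(C*(5 + a)) = 4*C*(5 + a))
9 + g(-2 - 1*(-3), 7)*94 = 9 + (4*7*(5 + (-2 - 1*(-3))))*94 = 9 + (4*7*(5 + (-2 + 3)))*94 = 9 + (4*7*(5 + 1))*94 = 9 + (4*7*6)*94 = 9 + 168*94 = 9 + 15792 = 15801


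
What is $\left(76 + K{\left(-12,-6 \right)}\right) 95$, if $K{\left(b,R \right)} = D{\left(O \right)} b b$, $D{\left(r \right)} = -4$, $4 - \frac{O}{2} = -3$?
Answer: $-47500$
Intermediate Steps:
$O = 14$ ($O = 8 - -6 = 8 + 6 = 14$)
$K{\left(b,R \right)} = - 4 b^{2}$ ($K{\left(b,R \right)} = - 4 b b = - 4 b^{2}$)
$\left(76 + K{\left(-12,-6 \right)}\right) 95 = \left(76 - 4 \left(-12\right)^{2}\right) 95 = \left(76 - 576\right) 95 = \left(-500\right) 95 = -47500$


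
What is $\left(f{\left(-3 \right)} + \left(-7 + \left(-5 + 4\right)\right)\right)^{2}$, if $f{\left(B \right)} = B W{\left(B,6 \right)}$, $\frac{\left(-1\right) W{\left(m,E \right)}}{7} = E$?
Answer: $13924$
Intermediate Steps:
$W{\left(m,E \right)} = - 7 E$
$f{\left(B \right)} = - 42 B$ ($f{\left(B \right)} = B \left(\left(-7\right) 6\right) = B \left(-42\right) = - 42 B$)
$\left(f{\left(-3 \right)} + \left(-7 + \left(-5 + 4\right)\right)\right)^{2} = \left(\left(-42\right) \left(-3\right) + \left(-7 + \left(-5 + 4\right)\right)\right)^{2} = \left(126 - 8\right)^{2} = 118^{2} = 13924$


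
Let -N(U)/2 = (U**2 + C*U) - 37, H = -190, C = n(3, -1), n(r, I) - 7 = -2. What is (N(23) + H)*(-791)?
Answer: 1110564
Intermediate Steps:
n(r, I) = 5 (n(r, I) = 7 - 2 = 5)
C = 5
N(U) = 74 - 10*U - 2*U**2 (N(U) = -2*((U**2 + 5*U) - 37) = -2*(-37 + U**2 + 5*U) = 74 - 10*U - 2*U**2)
(N(23) + H)*(-791) = ((74 - 10*23 - 2*23**2) - 190)*(-791) = ((74 - 230 - 2*529) - 190)*(-791) = ((74 - 230 - 1058) - 190)*(-791) = (-1214 - 190)*(-791) = -1404*(-791) = 1110564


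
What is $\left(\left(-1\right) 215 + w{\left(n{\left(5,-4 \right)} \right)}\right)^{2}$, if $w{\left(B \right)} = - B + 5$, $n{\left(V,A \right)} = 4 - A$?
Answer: $47524$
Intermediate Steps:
$w{\left(B \right)} = 5 - B$
$\left(\left(-1\right) 215 + w{\left(n{\left(5,-4 \right)} \right)}\right)^{2} = \left(\left(-1\right) 215 + \left(5 - \left(4 - -4\right)\right)\right)^{2} = \left(-215 + \left(5 - \left(4 + 4\right)\right)\right)^{2} = \left(-215 + \left(5 - 8\right)\right)^{2} = \left(-215 - 3\right)^{2} = \left(-218\right)^{2} = 47524$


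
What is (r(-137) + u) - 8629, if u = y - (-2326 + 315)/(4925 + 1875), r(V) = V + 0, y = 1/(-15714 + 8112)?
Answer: -226565408389/25846800 ≈ -8765.7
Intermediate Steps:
y = -1/7602 (y = 1/(-7602) = -1/7602 ≈ -0.00013154)
r(V) = V
u = 7640411/25846800 (u = -1/7602 - (-2326 + 315)/(4925 + 1875) = -1/7602 - (-2011)/6800 = -1/7602 - 1*(-2011/6800) = -1/7602 + 2011/6800 = 7640411/25846800 ≈ 0.29560)
(r(-137) + u) - 8629 = (-137 + 7640411/25846800) - 8629 = -3533371189/25846800 - 8629 = -226565408389/25846800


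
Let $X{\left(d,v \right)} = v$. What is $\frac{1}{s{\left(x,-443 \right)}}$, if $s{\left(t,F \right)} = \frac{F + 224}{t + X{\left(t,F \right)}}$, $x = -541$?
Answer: $\frac{328}{73} \approx 4.4931$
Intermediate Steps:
$s{\left(t,F \right)} = \frac{224 + F}{F + t}$ ($s{\left(t,F \right)} = \frac{F + 224}{t + F} = \frac{224 + F}{F + t}$)
$\frac{1}{s{\left(x,-443 \right)}} = \frac{1}{\frac{1}{-443 - 541} \left(224 - 443\right)} = \frac{1}{\frac{1}{-984} \left(-219\right)} = \frac{1}{\left(- \frac{1}{984}\right) \left(-219\right)} = \frac{1}{\frac{73}{328}} = \frac{328}{73}$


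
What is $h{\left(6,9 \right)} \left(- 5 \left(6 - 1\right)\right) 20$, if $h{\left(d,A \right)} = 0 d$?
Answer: $0$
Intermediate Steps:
$h{\left(d,A \right)} = 0$
$h{\left(6,9 \right)} \left(- 5 \left(6 - 1\right)\right) 20 = 0 \left(- 5 \left(6 - 1\right)\right) 20 = 0 \left(\left(-5\right) 5\right) 20 = 0 \left(-25\right) 20 = 0 \cdot 20 = 0$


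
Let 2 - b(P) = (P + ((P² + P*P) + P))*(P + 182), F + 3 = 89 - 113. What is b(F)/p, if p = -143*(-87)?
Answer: -217618/12441 ≈ -17.492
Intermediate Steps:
F = -27 (F = -3 + (89 - 113) = -3 - 24 = -27)
p = 12441
b(P) = 2 - (182 + P)*(2*P + 2*P²) (b(P) = 2 - (P + ((P² + P*P) + P))*(P + 182) = 2 - (P + ((P² + P²) + P))*(182 + P) = 2 - (P + (2*P² + P))*(182 + P) = 2 - (P + (P + 2*P²))*(182 + P) = 2 - (2*P + 2*P²)*(182 + P) = 2 - (182 + P)*(2*P + 2*P²))
b(F)/p = (2 - 366*(-27)² - 364*(-27) - 2*(-27)³)/12441 = (2 - 366*729 + 9828 - 2*(-19683))*(1/12441) = (2 - 266814 + 9828 + 39366)*(1/12441) = -217618*1/12441 = -217618/12441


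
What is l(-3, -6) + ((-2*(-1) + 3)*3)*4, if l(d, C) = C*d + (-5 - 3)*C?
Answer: 126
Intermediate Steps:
l(d, C) = -8*C + C*d (l(d, C) = C*d - 8*C = -8*C + C*d)
l(-3, -6) + ((-2*(-1) + 3)*3)*4 = -6*(-8 - 3) + ((-2*(-1) + 3)*3)*4 = -6*(-11) + ((2 + 3)*3)*4 = 66 + (5*3)*4 = 66 + 15*4 = 66 + 60 = 126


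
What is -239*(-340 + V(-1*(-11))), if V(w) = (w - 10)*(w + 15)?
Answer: 75046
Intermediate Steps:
V(w) = (-10 + w)*(15 + w)
-239*(-340 + V(-1*(-11))) = -239*(-340 + (-150 + (-1*(-11))² + 5*(-1*(-11)))) = -239*(-340 + (-150 + 11² + 5*11)) = -239*(-340 + (-150 + 121 + 55)) = -239*(-340 + 26) = -239*(-314) = 75046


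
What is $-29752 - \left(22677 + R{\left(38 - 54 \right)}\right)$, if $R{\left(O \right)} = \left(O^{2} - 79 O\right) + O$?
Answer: $-53933$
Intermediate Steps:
$R{\left(O \right)} = O^{2} - 78 O$
$-29752 - \left(22677 + R{\left(38 - 54 \right)}\right) = -29752 - \left(22677 + \left(38 - 54\right) \left(-78 + \left(38 - 54\right)\right)\right) = -29752 - \left(22677 - 16 \left(-78 - 16\right)\right) = -29752 - \left(22677 - -1504\right) = -29752 - \left(22677 + 1504\right) = -29752 - 24181 = -53933$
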